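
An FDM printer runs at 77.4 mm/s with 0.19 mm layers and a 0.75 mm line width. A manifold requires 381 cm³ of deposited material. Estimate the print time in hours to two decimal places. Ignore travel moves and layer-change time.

Bead cross-section = 0.19 × 0.75 = 0.1425 mm².
Toolpath length = 381 cm³ / 0.1425 mm² = 381000 / 0.1425 = 2673684.2 mm.
Print-move time: 2673684.2 / 77.4 → 34543.7 s.
That's 34543.7 s → 9.60 hours.

9.60 hours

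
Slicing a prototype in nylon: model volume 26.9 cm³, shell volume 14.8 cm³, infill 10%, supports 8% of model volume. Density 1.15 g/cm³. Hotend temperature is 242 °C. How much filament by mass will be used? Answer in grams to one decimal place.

Volume inside the shell = 26.9 − 14.8 = 12.1 cm³.
Infill deposited = 0.10 × 12.1 = 1.21 cm³.
Support: 0.08 × 26.9 → 2.152 cm³.
Total printed volume: 14.8 + 1.21 + 2.152 → 18.162 cm³.
Mass = 18.162 × 1.15 = 20.8863 g.

20.9 g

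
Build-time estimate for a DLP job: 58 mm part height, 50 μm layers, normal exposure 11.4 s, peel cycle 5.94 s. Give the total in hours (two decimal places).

Layer count = ceil(58 / 0.05) = 1160.
Each layer takes: 11.4 + 5.94 → 17.34 s.
Build time: 1160 × 17.34 s = 20114.4 s, i.e. 5.59 hours.

5.59 hours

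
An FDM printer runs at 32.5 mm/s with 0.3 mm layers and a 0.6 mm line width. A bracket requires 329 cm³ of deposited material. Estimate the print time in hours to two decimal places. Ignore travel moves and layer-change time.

Extrusion cross-section: 0.3 × 0.6 → 0.18 mm².
Path length: 329000 mm³ / 0.18 mm² → 1827777.8 mm.
Time extruding: 1827777.8 / 32.5 → 56239.3 s.
That's 56239.3 s → 15.62 hours.

15.62 hours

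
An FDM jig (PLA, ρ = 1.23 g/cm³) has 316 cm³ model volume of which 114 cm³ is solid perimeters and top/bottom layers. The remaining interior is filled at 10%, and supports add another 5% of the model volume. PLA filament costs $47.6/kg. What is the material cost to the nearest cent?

Volume inside the shell = 316 − 114, so 202 cm³.
Infill deposited = 0.10 × 202 = 20.2 cm³.
Support: 0.05 × 316 → 15.8 cm³.
Total printed volume: 114 + 20.2 + 15.8 → 150 cm³.
Mass: 150 × 1.23 → 184.5 g.
Cost = 184.5 g / 1000 × $47.6/kg = $8.78.

$8.78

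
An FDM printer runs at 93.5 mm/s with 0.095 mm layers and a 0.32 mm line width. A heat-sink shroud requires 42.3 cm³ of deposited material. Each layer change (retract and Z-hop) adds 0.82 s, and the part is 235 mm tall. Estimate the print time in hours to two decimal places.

4.70 hours

Line area: 0.095 × 0.32 → 0.0304 mm².
Total extruded path = 42300/0.0304 = 1391447.4 mm.
Print-move time = 1391447.4 / 93.5, so 14881.8 s.
Layers = ⌈235/0.095⌉ = 2474.
Z-hop total = 2474 × 0.82 = 2028.68 s.
Altogether 14881.8 + 2028.68 = 16910.48 s, i.e. 4.70 hours.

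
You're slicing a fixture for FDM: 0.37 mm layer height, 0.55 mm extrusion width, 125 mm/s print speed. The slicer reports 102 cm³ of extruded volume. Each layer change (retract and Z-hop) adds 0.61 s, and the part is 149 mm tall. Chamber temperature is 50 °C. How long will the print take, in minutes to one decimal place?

Line area = 0.37 × 0.55, so 0.2035 mm².
Toolpath length = 102 cm³ / 0.2035 mm² = 102000 / 0.2035 = 501228.5 mm.
Print-move time: 501228.5 / 125 → 4009.8 s.
Layers = ⌈149/0.37⌉ = 403.
Non-print overhead: 403 × 0.61 → 245.83 s.
Total = 4009.8 + 245.83 = 4255.63 s = 70.9 minutes.

70.9 minutes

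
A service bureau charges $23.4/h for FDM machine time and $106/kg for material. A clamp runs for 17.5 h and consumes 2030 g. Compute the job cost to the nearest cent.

$624.68

Machine cost = 23.4 × 17.5 = $409.50.
Material charge: 106 × 2030/1000 → $215.18.
Total = 409.50 + 215.18 = $624.68.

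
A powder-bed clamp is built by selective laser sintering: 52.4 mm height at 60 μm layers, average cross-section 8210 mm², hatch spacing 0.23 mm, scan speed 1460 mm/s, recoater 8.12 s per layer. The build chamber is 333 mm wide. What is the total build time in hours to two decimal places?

Layers = ⌈52.4/0.06⌉ = 874.
Hatch length per layer = 8210 / 0.23 = 35695.7 mm.
Laser time per layer = 35695.7 / 1460 = 24.4491 s.
Per-layer time = 24.4491 + 8.12 = 32.5691 s.
Total: 874 × 32.5691 s = 28465.3934 s → 7.91 hours.

7.91 hours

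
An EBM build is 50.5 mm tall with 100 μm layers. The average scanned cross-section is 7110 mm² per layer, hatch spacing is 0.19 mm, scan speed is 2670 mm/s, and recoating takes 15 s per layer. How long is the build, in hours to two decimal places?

Layers = ⌈50.5/0.1⌉ = 505.
Hatch length per layer: 7110 / 0.19 → 37421.1 mm.
Scan time per layer: 37421.1 / 2670 → 14.0154 s.
Layer cycle: 14.0154 + 15 → 29.0154 s.
Total: 505 × 29.0154 s = 14652.777 s → 4.07 hours.

4.07 hours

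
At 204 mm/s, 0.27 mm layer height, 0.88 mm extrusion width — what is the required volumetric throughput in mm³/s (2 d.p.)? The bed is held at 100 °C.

Bead cross-section = 0.27 × 0.88, so 0.2376 mm².
Volumetric flow = 204 × 0.2376 = 48.47 mm³/s.

48.47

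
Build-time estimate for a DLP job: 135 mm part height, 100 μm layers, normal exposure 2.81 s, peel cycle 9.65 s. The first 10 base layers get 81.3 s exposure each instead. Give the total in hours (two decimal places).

Layer count = ceil(135 / 0.1) = 1350.
Bottom layers: 10 × (81.3 + 9.65) → 909.5 s.
Regular layers = 1340 × (2.81 + 9.65), so 16696.4 s.
Sum: 909.5 + 16696.4 = 17605.9 s → 4.89 hours.

4.89 hours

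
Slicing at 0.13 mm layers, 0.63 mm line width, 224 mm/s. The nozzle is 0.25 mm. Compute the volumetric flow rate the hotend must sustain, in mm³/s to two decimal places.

18.35

Extrusion cross-section = 0.13 × 0.63, so 0.0819 mm².
Volumetric flow = 224 × 0.0819 = 18.35 mm³/s.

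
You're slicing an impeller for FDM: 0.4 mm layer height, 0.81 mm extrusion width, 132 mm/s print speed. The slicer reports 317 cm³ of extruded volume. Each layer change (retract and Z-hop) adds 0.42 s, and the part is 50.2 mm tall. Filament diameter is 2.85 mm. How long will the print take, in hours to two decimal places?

2.07 hours

Bead cross-section = 0.4 × 0.81, so 0.324 mm².
Total extruded path = 317000/0.324 = 978395.1 mm.
Time extruding = 978395.1 / 132 = 7412.1 s.
Number of layers: 50.2 / 0.4 → 126 (rounded up).
Layer-change overhead = 126 × 0.42 = 52.92 s.
Altogether 7412.1 + 52.92 = 7465.02 s, i.e. 2.07 hours.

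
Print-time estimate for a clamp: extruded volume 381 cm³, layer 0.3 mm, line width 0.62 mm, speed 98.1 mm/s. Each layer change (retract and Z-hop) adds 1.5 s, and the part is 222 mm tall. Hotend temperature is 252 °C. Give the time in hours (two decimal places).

6.11 hours

Bead cross-section = 0.3 × 0.62, so 0.186 mm².
Toolpath length = 381 cm³ / 0.186 mm² = 381000 / 0.186 = 2048387.1 mm.
Extrusion time: 2048387.1 / 98.1 → 20880.6 s.
Layer count = ceil(222 / 0.3) = 740.
Layer-change overhead = 740 × 1.5, so 1110 s.
Altogether 20880.6 + 1110 = 21990.6 s, i.e. 6.11 hours.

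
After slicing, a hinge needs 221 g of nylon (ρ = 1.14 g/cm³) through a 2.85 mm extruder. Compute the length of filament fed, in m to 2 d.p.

30.39 m

Extruded volume: 221/1.14 = 193.8596 cm³ (193859.6 mm³).
Cross-section of 2.85 mm filament: π·(2.85/2)² = 6.3794 mm².
L = V/A = 193859.6/6.3794 = 30388.38 mm → 30.39 m.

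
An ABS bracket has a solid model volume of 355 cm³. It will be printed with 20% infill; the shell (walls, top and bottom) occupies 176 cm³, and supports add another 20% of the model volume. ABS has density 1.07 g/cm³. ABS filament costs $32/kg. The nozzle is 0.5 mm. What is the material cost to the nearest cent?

Volume inside the shell = 355 − 176 = 179 cm³.
Deposited infill = 0.20 × 179 = 35.8 cm³.
Support = 0.20 × 355 = 71 cm³.
Deposited volume = 176 + 35.8 + 71, so 282.8 cm³.
Mass = 282.8 × 1.07 = 302.596 g.
At $32/kg: 302.596/1000 × 32 = $9.68.

$9.68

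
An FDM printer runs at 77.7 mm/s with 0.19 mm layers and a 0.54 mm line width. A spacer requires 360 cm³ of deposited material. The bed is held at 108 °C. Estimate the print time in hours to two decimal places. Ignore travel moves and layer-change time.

Line area = 0.19 × 0.54, so 0.1026 mm².
Total extruded path = 360000/0.1026 = 3508771.9 mm.
Print-move time = 3508771.9 / 77.7 = 45157.9 s.
45157.9 s = 12.54 hours.

12.54 hours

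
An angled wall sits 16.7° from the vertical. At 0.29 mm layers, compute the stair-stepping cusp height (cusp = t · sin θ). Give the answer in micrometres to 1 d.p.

Cusp = layer height × sin(16.7°) = 0.29 × 0.2874 = 0.083346 mm = 83.3 μm.

83.3 μm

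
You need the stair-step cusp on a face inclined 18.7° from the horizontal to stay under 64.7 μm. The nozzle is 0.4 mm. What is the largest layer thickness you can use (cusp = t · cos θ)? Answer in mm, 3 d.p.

0.068 mm

t = h_c / cos θ = 0.0647 / 0.9472 = 0.068 mm.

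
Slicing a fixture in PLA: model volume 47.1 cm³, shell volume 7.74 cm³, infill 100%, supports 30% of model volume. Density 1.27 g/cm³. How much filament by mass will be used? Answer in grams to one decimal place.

77.8 g

Infill region = 47.1 − 7.74, so 39.36 cm³.
Infill volume: 1.00 × 39.36 → 39.36 cm³.
Support = 0.30 × 47.1 = 14.13 cm³.
Total printed volume = 7.74 + 39.36 + 14.13, so 61.23 cm³.
Mass: 61.23 × 1.27 → 77.7621 g.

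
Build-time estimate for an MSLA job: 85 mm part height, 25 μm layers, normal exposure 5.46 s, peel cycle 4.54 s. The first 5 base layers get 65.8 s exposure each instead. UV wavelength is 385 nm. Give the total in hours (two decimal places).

9.53 hours

Layer count = ceil(85 / 0.025) = 3400.
Bottom layers: 5 × (65.8 + 4.54) → 351.7 s.
Remaining layers = 3395 × (5.46 + 4.54) = 33950 s.
Total = 351.7 + 33950 = 34301.7 s = 9.53 hours.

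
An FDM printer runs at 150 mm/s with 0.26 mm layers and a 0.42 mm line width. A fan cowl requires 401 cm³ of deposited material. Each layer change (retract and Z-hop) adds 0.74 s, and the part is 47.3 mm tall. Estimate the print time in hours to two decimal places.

Extrusion cross-section = 0.26 × 0.42 = 0.1092 mm².
Toolpath length = 401 cm³ / 0.1092 mm² = 401000 / 0.1092 = 3672161.2 mm.
Time extruding: 3672161.2 / 150 → 24481.1 s.
Layer count = ceil(47.3 / 0.26) = 182.
Z-hop total = 182 × 0.74 = 134.68 s.
Total = 24481.1 + 134.68 = 24615.78 s = 6.84 hours.

6.84 hours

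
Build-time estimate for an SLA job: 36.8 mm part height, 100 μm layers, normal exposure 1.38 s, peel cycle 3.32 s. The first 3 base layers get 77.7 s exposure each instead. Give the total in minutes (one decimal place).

Layers = ⌈36.8/0.1⌉ = 368.
Burn-in layers = 3 × (77.7 + 3.32) = 243.06 s.
Normal layers: 365 × (1.38 + 3.32) → 1715.5 s.
Total = 243.06 + 1715.5 = 1958.56 s = 32.6 minutes.

32.6 minutes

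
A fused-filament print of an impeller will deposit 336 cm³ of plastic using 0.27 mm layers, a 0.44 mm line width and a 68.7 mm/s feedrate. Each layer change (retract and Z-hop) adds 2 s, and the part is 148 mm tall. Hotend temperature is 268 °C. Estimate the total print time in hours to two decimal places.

Line area = 0.27 × 0.44 = 0.1188 mm².
Path length: 336000 mm³ / 0.1188 mm² → 2828282.8 mm.
Print-move time = 2828282.8 / 68.7, so 41168.6 s.
Layers = ⌈148/0.27⌉ = 549.
Z-hop total = 549 × 2 = 1098 s.
Altogether 41168.6 + 1098 = 42266.6 s, i.e. 11.74 hours.

11.74 hours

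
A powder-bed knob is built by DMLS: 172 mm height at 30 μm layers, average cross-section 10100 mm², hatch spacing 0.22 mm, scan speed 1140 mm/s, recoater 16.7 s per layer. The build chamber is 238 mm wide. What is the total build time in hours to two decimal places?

90.74 hours

Layers = ⌈172/0.03⌉ = 5734.
Per-layer scan distance = 10100 / 0.22 = 45909.1 mm.
Scan time per layer = 45909.1 / 1140 = 40.2711 s.
Time per layer = 40.2711 + 16.7, so 56.9711 s.
5734 layers × 56.9711 s/layer = 326672.2874 s, i.e. 90.74 hours.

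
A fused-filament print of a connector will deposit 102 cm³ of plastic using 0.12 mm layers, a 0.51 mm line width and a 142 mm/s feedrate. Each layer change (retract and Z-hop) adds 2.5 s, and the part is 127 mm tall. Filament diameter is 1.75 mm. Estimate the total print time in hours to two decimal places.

Line area = 0.12 × 0.51, so 0.0612 mm².
Toolpath length = 102 cm³ / 0.0612 mm² = 102000 / 0.0612 = 1666666.7 mm.
Time extruding: 1666666.7 / 142 → 11737.1 s.
Layer count = ceil(127 / 0.12) = 1059.
Z-hop total: 1059 × 2.5 → 2647.5 s.
Total = 11737.1 + 2647.5 = 14384.6 s = 4.00 hours.

4.00 hours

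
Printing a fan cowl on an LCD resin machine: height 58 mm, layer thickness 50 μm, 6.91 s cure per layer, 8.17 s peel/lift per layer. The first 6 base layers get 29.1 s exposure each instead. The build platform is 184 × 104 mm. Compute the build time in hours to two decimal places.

Layer count = ceil(58 / 0.05) = 1160.
Bottom layers = 6 × (29.1 + 8.17), so 223.62 s.
Remaining layers = 1154 × (6.91 + 8.17), so 17402.32 s.
Total = 223.62 + 17402.32 = 17625.94 s = 4.90 hours.

4.90 hours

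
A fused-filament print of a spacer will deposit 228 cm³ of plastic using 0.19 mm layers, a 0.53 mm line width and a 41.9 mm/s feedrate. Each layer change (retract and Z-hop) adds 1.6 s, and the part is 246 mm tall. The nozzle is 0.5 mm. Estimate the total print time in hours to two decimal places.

Bead cross-section = 0.19 × 0.53, so 0.1007 mm².
Total extruded path = 228000/0.1007 = 2264150.9 mm.
Extrusion time = 2264150.9 / 41.9 = 54037 s.
Number of layers: 246 / 0.19 → 1295 (rounded up).
Layer-change overhead = 1295 × 1.6 = 2072 s.
Altogether 54037 + 2072 = 56109 s, i.e. 15.59 hours.

15.59 hours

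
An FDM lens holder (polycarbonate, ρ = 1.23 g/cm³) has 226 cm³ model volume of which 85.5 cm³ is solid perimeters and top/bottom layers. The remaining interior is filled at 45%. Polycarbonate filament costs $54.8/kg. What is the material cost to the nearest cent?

$10.02

Interior volume = 226 − 85.5, so 140.5 cm³.
Deposited infill: 0.45 × 140.5 → 63.225 cm³.
Total printed volume = 85.5 + 63.225 = 148.725 cm³.
Mass = 148.725 × 1.23, so 182.93175 g.
Cost = 182.93175 g / 1000 × $54.8/kg = $10.02.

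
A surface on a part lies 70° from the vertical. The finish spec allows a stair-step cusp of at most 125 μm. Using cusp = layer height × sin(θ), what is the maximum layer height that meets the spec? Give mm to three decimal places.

Layer height = cusp / sin(70°) = 0.125 / 0.9397 = 0.133 mm.

0.133 mm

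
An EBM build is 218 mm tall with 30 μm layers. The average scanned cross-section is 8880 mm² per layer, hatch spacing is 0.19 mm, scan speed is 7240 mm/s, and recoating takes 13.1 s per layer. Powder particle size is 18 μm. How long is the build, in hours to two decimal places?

39.47 hours

Layer count = ceil(218 / 0.03) = 7267.
Per-layer scan distance: 8880 / 0.19 → 46736.8 mm.
Per-layer scan time = 46736.8 / 7240, so 6.4554 s.
Layer cycle = 6.4554 + 13.1, so 19.5554 s.
Build time = 7267 × 19.5554 = 142109.0918 s = 39.47 hours.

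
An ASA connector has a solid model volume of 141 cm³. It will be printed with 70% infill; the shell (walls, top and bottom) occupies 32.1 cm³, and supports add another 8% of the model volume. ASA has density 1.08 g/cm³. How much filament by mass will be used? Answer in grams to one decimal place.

129.2 g

Interior volume = 141 − 32.1, so 108.9 cm³.
Infill deposited = 0.70 × 108.9 = 76.23 cm³.
Support: 0.08 × 141 → 11.28 cm³.
Deposited volume = 32.1 + 76.23 + 11.28, so 119.61 cm³.
Mass = 119.61 × 1.08 = 129.1788 g.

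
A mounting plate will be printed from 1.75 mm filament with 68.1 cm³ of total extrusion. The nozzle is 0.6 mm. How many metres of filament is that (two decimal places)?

A = π r² = π × 0.875² = 2.4053 mm².
L = 68100 mm³ / 2.4053 mm² = 28312.48 mm, i.e. 28.31 m.

28.31 m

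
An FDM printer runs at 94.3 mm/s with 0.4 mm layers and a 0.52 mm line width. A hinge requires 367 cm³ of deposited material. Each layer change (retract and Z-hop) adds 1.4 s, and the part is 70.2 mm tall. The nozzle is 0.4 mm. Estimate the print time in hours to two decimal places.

5.27 hours

Extrusion cross-section = 0.4 × 0.52 = 0.208 mm².
Path length: 367000 mm³ / 0.208 mm² → 1764423.1 mm.
Print-move time: 1764423.1 / 94.3 → 18710.7 s.
Number of layers: 70.2 / 0.4 → 176 (rounded up).
Non-print overhead = 176 × 1.4, so 246.4 s.
Altogether 18710.7 + 246.4 = 18957.1 s, i.e. 5.27 hours.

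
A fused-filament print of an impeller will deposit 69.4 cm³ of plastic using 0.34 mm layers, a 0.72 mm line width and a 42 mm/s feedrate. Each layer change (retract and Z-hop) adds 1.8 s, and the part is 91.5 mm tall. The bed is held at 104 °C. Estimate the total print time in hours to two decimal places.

Bead cross-section = 0.34 × 0.72 = 0.2448 mm².
Total extruded path = 69400/0.2448 = 283496.7 mm.
Extrusion time = 283496.7 / 42, so 6749.9 s.
Number of layers: 91.5 / 0.34 → 270 (rounded up).
Z-hop total: 270 × 1.8 → 486 s.
Altogether 6749.9 + 486 = 7235.9 s, i.e. 2.01 hours.

2.01 hours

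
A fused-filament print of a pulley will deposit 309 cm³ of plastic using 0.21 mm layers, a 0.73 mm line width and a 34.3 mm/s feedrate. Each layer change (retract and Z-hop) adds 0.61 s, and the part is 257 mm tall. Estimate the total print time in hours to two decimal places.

16.53 hours

Extrusion cross-section = 0.21 × 0.73 = 0.1533 mm².
Path length: 309000 mm³ / 0.1533 mm² → 2015655.6 mm.
Extrusion time: 2015655.6 / 34.3 → 58765.5 s.
Number of layers: 257 / 0.21 → 1224 (rounded up).
Z-hop total = 1224 × 0.61, so 746.64 s.
Total = 58765.5 + 746.64 = 59512.14 s = 16.53 hours.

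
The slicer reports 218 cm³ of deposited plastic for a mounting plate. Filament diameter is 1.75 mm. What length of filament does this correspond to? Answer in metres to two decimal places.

Filament cross-section = π × (1.75/2)² = 2.4053 mm².
L = 218000 mm³ / 2.4053 mm² = 90633.19 mm, i.e. 90.63 m.

90.63 m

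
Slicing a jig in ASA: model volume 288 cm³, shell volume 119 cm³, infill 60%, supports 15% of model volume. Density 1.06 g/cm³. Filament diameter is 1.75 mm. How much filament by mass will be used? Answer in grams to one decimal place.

Volume inside the shell: 288 − 119 → 169 cm³.
Deposited infill = 0.60 × 169 = 101.4 cm³.
Support: 0.15 × 288 → 43.2 cm³.
Total printed volume: 119 + 101.4 + 43.2 → 263.6 cm³.
Mass = 263.6 × 1.06, so 279.416 g.

279.4 g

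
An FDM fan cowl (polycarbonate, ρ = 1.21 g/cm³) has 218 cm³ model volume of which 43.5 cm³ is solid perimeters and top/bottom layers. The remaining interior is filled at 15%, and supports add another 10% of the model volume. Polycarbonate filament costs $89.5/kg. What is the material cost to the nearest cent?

$9.91

Volume inside the shell: 218 − 43.5 → 174.5 cm³.
Infill deposited: 0.15 × 174.5 → 26.175 cm³.
Support = 0.10 × 218 = 21.8 cm³.
Total printed volume: 43.5 + 26.175 + 21.8 → 91.475 cm³.
Mass = 91.475 × 1.21, so 110.68475 g.
Cost = 110.68475 g / 1000 × $89.5/kg = $9.91.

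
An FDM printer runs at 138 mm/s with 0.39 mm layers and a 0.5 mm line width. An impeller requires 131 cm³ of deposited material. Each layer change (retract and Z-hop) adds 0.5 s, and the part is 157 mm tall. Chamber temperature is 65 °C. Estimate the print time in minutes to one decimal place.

84.5 minutes

Extrusion cross-section = 0.39 × 0.5 = 0.195 mm².
Toolpath length = 131 cm³ / 0.195 mm² = 131000 / 0.195 = 671794.9 mm.
Print-move time: 671794.9 / 138 → 4868.1 s.
Layer count = ceil(157 / 0.39) = 403.
Z-hop total = 403 × 0.5, so 201.5 s.
Total = 4868.1 + 201.5 = 5069.6 s = 84.5 minutes.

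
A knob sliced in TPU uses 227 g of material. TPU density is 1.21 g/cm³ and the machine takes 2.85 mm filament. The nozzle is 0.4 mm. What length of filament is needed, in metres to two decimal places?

29.41 m

Volume = 227 g / 1.21 g·cm⁻³ = 187.6033 cm³ = 187603.3 mm³.
Cross-section of 2.85 mm filament: π·(2.85/2)² = 6.3794 mm².
Length = 187603.3 / 6.3794 = 29407.67 mm = 29.41 m.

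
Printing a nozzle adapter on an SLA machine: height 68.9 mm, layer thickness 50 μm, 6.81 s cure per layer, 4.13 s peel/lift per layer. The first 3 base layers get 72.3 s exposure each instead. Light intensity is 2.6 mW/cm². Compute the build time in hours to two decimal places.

Layer count = ceil(68.9 / 0.05) = 1378.
Burn-in layers = 3 × (72.3 + 4.13), so 229.29 s.
Remaining layers = 1375 × (6.81 + 4.13) = 15042.5 s.
Sum: 229.29 + 15042.5 = 15271.79 s → 4.24 hours.

4.24 hours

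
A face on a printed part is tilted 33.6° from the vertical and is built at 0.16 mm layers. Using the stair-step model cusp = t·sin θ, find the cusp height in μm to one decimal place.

88.5 μm

h_c = t·sin θ = 0.16 × 0.5534 = 0.088544 mm (88.5 μm).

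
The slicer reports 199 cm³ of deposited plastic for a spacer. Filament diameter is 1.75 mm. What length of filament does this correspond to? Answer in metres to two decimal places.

Filament cross-section = π × (1.75/2)² = 2.4053 mm².
Length = 199 cm³ / 2.4053 mm² = 199000 / 2.4053 = 82733.96 mm = 82.73 m.

82.73 m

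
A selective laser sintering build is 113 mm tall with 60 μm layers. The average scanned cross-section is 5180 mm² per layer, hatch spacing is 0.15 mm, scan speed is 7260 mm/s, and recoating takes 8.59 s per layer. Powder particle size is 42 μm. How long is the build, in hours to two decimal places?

Number of layers: 113 / 0.06 → 1884 (rounded up).
Scan path per layer = 5180 / 0.15 = 34533.3 mm.
Per-layer scan time = 34533.3 / 7260, so 4.7567 s.
Time per layer = 4.7567 + 8.59, so 13.3467 s.
Build time = 1884 × 13.3467 = 25145.1828 s = 6.98 hours.

6.98 hours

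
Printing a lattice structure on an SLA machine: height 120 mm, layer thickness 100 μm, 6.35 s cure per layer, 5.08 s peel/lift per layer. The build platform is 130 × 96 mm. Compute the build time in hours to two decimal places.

3.81 hours

Layers = ⌈120/0.1⌉ = 1200.
Per-layer time: 6.35 + 5.08 → 11.43 s.
Build time: 1200 × 11.43 s = 13716 s, i.e. 3.81 hours.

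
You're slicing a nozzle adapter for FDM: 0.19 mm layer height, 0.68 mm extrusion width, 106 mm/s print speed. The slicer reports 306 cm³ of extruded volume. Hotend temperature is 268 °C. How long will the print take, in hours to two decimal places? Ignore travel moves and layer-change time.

Line area = 0.19 × 0.68, so 0.1292 mm².
Path length: 306000 mm³ / 0.1292 mm² → 2368421.1 mm.
Time extruding: 2368421.1 / 106 → 22343.6 s.
22343.6 s = 6.21 hours.

6.21 hours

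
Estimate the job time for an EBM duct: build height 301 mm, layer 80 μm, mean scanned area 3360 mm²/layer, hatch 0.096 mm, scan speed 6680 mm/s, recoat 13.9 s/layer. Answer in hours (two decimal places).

Number of layers: 301 / 0.08 → 3763 (rounded up).
Per-layer scan distance = 3360 / 0.096 = 35000 mm.
Scan time per layer = 35000 / 6680, so 5.2395 s.
Per-layer time: 5.2395 + 13.9 → 19.1395 s.
Total: 3763 × 19.1395 s = 72021.9385 s → 20.01 hours.

20.01 hours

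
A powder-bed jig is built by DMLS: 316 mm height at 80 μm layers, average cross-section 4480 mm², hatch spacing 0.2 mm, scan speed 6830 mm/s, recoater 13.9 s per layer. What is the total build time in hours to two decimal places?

18.85 hours

Layers = ⌈316/0.08⌉ = 3950.
Per-layer scan distance: 4480 / 0.2 → 22400 mm.
Laser time per layer = 22400 / 6830 = 3.2796 s.
Layer cycle = 3.2796 + 13.9, so 17.1796 s.
Build time = 3950 × 17.1796 = 67859.42 s = 18.85 hours.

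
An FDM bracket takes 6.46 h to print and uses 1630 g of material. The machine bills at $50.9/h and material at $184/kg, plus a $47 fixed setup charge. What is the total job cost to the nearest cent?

Time charge: 50.9 × 6.46 → $328.814.
Material cost = 184 × 1630/1000, so $299.92.
Adding setup: 328.814 + 299.92 + 47 → 675.734 ≈ $675.73.

$675.73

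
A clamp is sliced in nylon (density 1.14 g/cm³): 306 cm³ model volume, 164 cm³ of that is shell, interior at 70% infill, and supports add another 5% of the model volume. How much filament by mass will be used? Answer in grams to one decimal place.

317.7 g

Interior volume: 306 − 164 → 142 cm³.
Infill deposited: 0.70 × 142 → 99.4 cm³.
Support = 0.05 × 306, so 15.3 cm³.
Total extruded = 164 + 99.4 + 15.3, so 278.7 cm³.
Mass: 278.7 × 1.14 → 317.718 g.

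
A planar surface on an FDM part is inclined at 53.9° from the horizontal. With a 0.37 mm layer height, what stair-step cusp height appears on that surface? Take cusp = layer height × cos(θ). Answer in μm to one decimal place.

218.0 μm

h_c = t·cos θ = 0.37 × 0.5892 = 0.218004 mm (218.0 μm).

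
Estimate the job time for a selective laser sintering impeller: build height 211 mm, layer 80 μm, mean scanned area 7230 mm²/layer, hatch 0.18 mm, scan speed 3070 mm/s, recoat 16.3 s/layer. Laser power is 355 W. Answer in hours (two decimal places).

21.53 hours

Number of layers: 211 / 0.08 → 2638 (rounded up).
Per-layer scan distance = 7230 / 0.18, so 40166.7 mm.
Scan time per layer = 40166.7 / 3070 = 13.0836 s.
Per-layer time = 13.0836 + 16.3 = 29.3836 s.
Total: 2638 × 29.3836 s = 77513.9368 s → 21.53 hours.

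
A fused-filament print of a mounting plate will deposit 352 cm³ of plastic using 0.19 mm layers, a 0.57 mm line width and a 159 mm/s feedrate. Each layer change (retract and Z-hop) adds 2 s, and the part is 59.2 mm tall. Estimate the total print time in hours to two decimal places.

5.85 hours

Bead cross-section: 0.19 × 0.57 → 0.1083 mm².
Toolpath length = 352 cm³ / 0.1083 mm² = 352000 / 0.1083 = 3250230.8 mm.
Extrusion time = 3250230.8 / 159 = 20441.7 s.
Layers = ⌈59.2/0.19⌉ = 312.
Z-hop total: 312 × 2 → 624 s.
Total = 20441.7 + 624 = 21065.7 s = 5.85 hours.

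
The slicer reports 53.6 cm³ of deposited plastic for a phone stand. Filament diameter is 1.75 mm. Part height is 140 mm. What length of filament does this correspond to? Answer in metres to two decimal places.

22.28 m

A = π r² = π × 0.875² = 2.4053 mm².
Length = 53.6 cm³ / 2.4053 mm² = 53600 / 2.4053 = 22284.12 mm = 22.28 m.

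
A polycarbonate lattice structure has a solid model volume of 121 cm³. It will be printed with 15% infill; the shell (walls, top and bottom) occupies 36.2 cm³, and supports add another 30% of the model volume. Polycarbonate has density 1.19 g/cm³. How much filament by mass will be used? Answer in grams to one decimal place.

101.4 g

Infill region = 121 − 36.2 = 84.8 cm³.
Infill volume: 0.15 × 84.8 → 12.72 cm³.
Support = 0.30 × 121, so 36.3 cm³.
Total extruded = 36.2 + 12.72 + 36.3 = 85.22 cm³.
Mass: 85.22 × 1.19 → 101.4118 g.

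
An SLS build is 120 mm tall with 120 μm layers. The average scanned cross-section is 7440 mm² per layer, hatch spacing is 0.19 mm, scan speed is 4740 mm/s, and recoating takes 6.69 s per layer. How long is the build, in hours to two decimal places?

4.15 hours

Layers = ⌈120/0.12⌉ = 1000.
Scan path per layer = 7440 / 0.19, so 39157.9 mm.
Laser time per layer = 39157.9 / 4740 = 8.2612 s.
Layer cycle = 8.2612 + 6.69 = 14.9512 s.
1000 layers × 14.9512 s/layer = 14951.2 s, i.e. 4.15 hours.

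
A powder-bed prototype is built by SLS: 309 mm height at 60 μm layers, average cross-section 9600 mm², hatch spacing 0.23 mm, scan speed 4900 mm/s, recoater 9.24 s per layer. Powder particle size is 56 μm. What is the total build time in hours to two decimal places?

25.40 hours

Number of layers: 309 / 0.06 → 5150 (rounded up).
Hatch length per layer = 9600 / 0.23, so 41739.1 mm.
Scan time per layer: 41739.1 / 4900 → 8.5182 s.
Layer cycle: 8.5182 + 9.24 → 17.7582 s.
Total: 5150 × 17.7582 s = 91454.73 s → 25.40 hours.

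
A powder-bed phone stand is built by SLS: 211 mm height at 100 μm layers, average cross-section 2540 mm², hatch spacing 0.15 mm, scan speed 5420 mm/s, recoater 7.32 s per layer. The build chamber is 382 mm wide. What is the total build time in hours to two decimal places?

6.12 hours

Number of layers: 211 / 0.1 → 2110 (rounded up).
Hatch length per layer = 2540 / 0.15 = 16933.3 mm.
Laser time per layer = 16933.3 / 5420 = 3.1242 s.
Time per layer = 3.1242 + 7.32 = 10.4442 s.
2110 layers × 10.4442 s/layer = 22037.262 s, i.e. 6.12 hours.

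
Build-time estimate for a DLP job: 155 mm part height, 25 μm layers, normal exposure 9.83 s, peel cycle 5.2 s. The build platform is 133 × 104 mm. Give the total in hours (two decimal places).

Layers = ⌈155/0.025⌉ = 6200.
Each layer takes = 9.83 + 5.2, so 15.03 s.
Build time: 6200 × 15.03 s = 93186 s, i.e. 25.89 hours.

25.89 hours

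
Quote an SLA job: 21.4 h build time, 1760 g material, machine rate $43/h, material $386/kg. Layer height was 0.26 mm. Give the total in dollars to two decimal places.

$1599.56

Time charge = 43 × 21.4 = $920.20.
Material charge = 386 × 1760/1000 = $679.36.
Total = 920.20 + 679.36 = $1599.56.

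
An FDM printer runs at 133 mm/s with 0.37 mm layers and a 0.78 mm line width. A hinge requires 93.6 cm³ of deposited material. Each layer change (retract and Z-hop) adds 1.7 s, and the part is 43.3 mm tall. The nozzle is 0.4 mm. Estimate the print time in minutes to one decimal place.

44.0 minutes

Extrusion cross-section = 0.37 × 0.78 = 0.2886 mm².
Toolpath length = 93.6 cm³ / 0.2886 mm² = 93600 / 0.2886 = 324324.3 mm.
Time extruding = 324324.3 / 133 = 2438.5 s.
Number of layers: 43.3 / 0.37 → 118 (rounded up).
Non-print overhead = 118 × 1.7 = 200.6 s.
Altogether 2438.5 + 200.6 = 2639.1 s, i.e. 44.0 minutes.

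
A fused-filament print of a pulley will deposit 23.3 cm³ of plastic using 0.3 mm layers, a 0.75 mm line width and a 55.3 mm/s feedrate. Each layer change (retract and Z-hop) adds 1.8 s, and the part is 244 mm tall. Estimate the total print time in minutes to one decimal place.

55.6 minutes

Line area = 0.3 × 0.75 = 0.225 mm².
Toolpath length = 23.3 cm³ / 0.225 mm² = 23300 / 0.225 = 103555.6 mm.
Time extruding = 103555.6 / 55.3 = 1872.6 s.
Number of layers: 244 / 0.3 → 814 (rounded up).
Non-print overhead = 814 × 1.8, so 1465.2 s.
Total = 1872.6 + 1465.2 = 3337.8 s = 55.6 minutes.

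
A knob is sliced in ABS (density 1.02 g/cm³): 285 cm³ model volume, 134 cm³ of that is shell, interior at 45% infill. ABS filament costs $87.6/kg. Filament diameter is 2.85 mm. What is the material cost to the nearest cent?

Infill region = 285 − 134, so 151 cm³.
Infill deposited = 0.45 × 151, so 67.95 cm³.
Total printed volume = 134 + 67.95, so 201.95 cm³.
Mass: 201.95 × 1.02 → 205.989 g.
At $87.6/kg: 205.989/1000 × 87.6 = $18.04.

$18.04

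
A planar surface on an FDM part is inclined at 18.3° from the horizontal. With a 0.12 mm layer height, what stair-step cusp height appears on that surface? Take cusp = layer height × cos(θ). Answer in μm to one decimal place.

Cusp = layer height × cos(18.3°) = 0.12 × 0.9494 = 0.113928 mm = 113.9 μm.

113.9 μm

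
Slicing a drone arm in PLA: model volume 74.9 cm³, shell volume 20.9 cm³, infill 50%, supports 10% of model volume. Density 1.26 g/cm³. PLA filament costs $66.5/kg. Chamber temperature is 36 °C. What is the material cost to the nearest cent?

Infill region = 74.9 − 20.9 = 54 cm³.
Deposited infill: 0.50 × 54 → 27 cm³.
Support = 0.10 × 74.9 = 7.49 cm³.
Deposited volume = 20.9 + 27 + 7.49, so 55.39 cm³.
Mass = 55.39 × 1.26, so 69.7914 g.
At $66.5/kg: 69.7914/1000 × 66.5 = $4.64.

$4.64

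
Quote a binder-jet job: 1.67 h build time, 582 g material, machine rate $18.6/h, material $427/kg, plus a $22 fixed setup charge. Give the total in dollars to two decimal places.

Machine-time cost = 18.6 × 1.67 = $31.062.
Feedstock cost: 427 × 582/1000 → $248.514.
Adding setup: 31.062 + 248.514 + 22 → 301.576 ≈ $301.58.

$301.58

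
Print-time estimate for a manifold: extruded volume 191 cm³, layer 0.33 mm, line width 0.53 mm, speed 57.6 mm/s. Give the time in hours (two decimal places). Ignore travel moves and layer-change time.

Bead cross-section = 0.33 × 0.53, so 0.1749 mm².
Path length: 191000 mm³ / 0.1749 mm² → 1092052.6 mm.
Print-move time = 1092052.6 / 57.6 = 18959.2 s.
In the requested units: 18959.2 s = 5.27 hours.

5.27 hours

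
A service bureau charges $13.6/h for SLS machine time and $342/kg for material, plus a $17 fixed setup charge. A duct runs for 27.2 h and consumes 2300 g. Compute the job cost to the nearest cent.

$1173.52

Machine cost = 13.6 × 27.2 = $369.92.
Material cost = 342 × 2300/1000, so $786.60.
Adding setup: 369.92 + 786.60 + 17 → $1173.52.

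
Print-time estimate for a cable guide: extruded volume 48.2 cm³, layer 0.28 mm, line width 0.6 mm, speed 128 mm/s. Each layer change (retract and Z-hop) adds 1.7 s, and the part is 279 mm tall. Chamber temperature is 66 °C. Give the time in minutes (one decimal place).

65.6 minutes

Line area = 0.28 × 0.6 = 0.168 mm².
Total extruded path = 48200/0.168 = 286904.8 mm.
Time extruding: 286904.8 / 128 → 2241.4 s.
Number of layers: 279 / 0.28 → 997 (rounded up).
Layer-change overhead: 997 × 1.7 → 1694.9 s.
Altogether 2241.4 + 1694.9 = 3936.3 s, i.e. 65.6 minutes.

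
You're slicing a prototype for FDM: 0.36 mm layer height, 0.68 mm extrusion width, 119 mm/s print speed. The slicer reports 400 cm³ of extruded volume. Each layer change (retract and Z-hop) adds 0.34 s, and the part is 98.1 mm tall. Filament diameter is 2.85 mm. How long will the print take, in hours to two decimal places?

3.84 hours

Extrusion cross-section: 0.36 × 0.68 → 0.2448 mm².
Path length: 400000 mm³ / 0.2448 mm² → 1633986.9 mm.
Extrusion time: 1633986.9 / 119 → 13731 s.
Layers = ⌈98.1/0.36⌉ = 273.
Non-print overhead = 273 × 0.34, so 92.82 s.
Total = 13731 + 92.82 = 13823.82 s = 3.84 hours.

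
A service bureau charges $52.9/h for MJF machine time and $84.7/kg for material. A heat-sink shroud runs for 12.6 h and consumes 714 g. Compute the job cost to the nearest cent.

Machine-time cost = 52.9 × 12.6, so $666.54.
Material charge: 84.7 × 714/1000 → $60.4758.
Total = 666.54 + 60.4758 = 727.0158 ≈ $727.02.

$727.02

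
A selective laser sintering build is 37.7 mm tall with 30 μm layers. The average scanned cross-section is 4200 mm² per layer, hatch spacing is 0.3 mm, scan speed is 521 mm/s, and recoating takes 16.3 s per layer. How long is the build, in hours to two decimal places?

Layers = ⌈37.7/0.03⌉ = 1257.
Hatch length per layer = 4200 / 0.3 = 14000 mm.
Laser time per layer = 14000 / 521, so 26.8714 s.
Per-layer time: 26.8714 + 16.3 → 43.1714 s.
Build time = 1257 × 43.1714 = 54266.4498 s = 15.07 hours.

15.07 hours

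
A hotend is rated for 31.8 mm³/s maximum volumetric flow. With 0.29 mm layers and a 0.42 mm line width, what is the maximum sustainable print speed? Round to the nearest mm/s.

Bead cross-section = 0.29 × 0.42, so 0.1218 mm².
Max speed = 31.8 / 0.1218 = 261.08 ≈ 261 mm/s.

261 mm/s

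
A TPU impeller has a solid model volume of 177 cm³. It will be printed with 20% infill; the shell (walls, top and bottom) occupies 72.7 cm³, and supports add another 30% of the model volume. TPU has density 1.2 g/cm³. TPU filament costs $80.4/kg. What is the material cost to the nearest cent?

$14.15

Volume inside the shell = 177 − 72.7, so 104.3 cm³.
Infill deposited = 0.20 × 104.3, so 20.86 cm³.
Support = 0.30 × 177, so 53.1 cm³.
Total extruded = 72.7 + 20.86 + 53.1, so 146.66 cm³.
Mass = 146.66 × 1.2 = 175.992 g.
Cost = 175.992 g / 1000 × $80.4/kg = $14.15.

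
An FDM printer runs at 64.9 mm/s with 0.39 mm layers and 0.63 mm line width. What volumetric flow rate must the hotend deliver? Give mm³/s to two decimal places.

15.95

Extrusion cross-section = 0.39 × 0.63 = 0.2457 mm².
Volumetric flow = 64.9 × 0.2457 = 15.95 mm³/s.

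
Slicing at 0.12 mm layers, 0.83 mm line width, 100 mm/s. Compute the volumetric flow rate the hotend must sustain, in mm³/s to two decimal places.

9.96

A: 0.12 × 0.83 → 0.0996 mm².
Q = v·A = 100 × 0.0996 = 9.96 mm³/s.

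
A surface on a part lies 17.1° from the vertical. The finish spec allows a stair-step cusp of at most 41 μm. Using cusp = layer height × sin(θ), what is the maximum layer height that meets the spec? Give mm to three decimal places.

Layer height = cusp / sin(17.1°) = 0.041 / 0.2940 = 0.139 mm.

0.139 mm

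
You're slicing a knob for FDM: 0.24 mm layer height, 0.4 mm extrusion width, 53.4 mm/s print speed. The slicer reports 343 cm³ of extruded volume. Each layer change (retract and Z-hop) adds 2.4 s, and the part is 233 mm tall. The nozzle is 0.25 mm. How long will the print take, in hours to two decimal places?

Bead cross-section = 0.24 × 0.4, so 0.096 mm².
Path length: 343000 mm³ / 0.096 mm² → 3572916.7 mm.
Time extruding: 3572916.7 / 53.4 → 66908.6 s.
Layer count = ceil(233 / 0.24) = 971.
Z-hop total = 971 × 2.4, so 2330.4 s.
Total = 66908.6 + 2330.4 = 69239 s = 19.23 hours.

19.23 hours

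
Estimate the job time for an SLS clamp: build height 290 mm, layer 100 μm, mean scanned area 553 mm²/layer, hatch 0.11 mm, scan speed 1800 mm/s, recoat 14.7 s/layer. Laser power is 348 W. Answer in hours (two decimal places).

14.09 hours

Layer count = ceil(290 / 0.1) = 2900.
Hatch length per layer: 553 / 0.11 → 5027.3 mm.
Scan time per layer = 5027.3 / 1800, so 2.7929 s.
Per-layer time = 2.7929 + 14.7 = 17.4929 s.
2900 layers × 17.4929 s/layer = 50729.41 s, i.e. 14.09 hours.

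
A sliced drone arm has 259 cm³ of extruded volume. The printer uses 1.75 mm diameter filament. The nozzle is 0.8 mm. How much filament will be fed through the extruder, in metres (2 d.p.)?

Filament cross-section = π × (1.75/2)² = 2.4053 mm².
L = 259000 mm³ / 2.4053 mm² = 107678.88 mm, i.e. 107.68 m.

107.68 m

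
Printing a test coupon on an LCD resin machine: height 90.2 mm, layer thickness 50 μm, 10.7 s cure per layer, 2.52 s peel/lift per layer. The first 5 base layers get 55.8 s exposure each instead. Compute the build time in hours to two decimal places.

Layers = ⌈90.2/0.05⌉ = 1804.
Burn-in layers: 5 × (55.8 + 2.52) → 291.6 s.
Remaining layers = 1799 × (10.7 + 2.52), so 23782.78 s.
Sum: 291.6 + 23782.78 = 24074.38 s → 6.69 hours.

6.69 hours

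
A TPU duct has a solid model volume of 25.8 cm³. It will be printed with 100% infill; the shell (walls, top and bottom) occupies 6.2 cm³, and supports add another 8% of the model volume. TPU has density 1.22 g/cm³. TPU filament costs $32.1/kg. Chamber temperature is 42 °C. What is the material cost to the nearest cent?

Infill region: 25.8 − 6.2 → 19.6 cm³.
Infill deposited: 1.00 × 19.6 → 19.6 cm³.
Support: 0.08 × 25.8 → 2.064 cm³.
Total printed volume: 6.2 + 19.6 + 2.064 → 27.864 cm³.
Mass: 27.864 × 1.22 → 33.99408 g.
At $32.1/kg: 33.99408/1000 × 32.1 = $1.09.

$1.09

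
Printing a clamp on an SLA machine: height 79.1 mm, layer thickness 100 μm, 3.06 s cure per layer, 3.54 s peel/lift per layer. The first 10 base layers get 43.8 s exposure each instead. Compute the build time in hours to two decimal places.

1.56 hours

Layer count = ceil(79.1 / 0.1) = 791.
Burn-in layers = 10 × (43.8 + 3.54) = 473.4 s.
Remaining layers: 781 × (3.06 + 3.54) → 5154.6 s.
Sum: 473.4 + 5154.6 = 5628 s → 1.56 hours.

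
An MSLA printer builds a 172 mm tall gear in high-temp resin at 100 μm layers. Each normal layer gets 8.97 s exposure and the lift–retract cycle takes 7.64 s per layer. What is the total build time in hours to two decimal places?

7.94 hours

Layers = ⌈172/0.1⌉ = 1720.
Per-layer time = 8.97 + 7.64, so 16.61 s.
Total = 1720 × 16.61 = 28569.2 s = 7.94 hours.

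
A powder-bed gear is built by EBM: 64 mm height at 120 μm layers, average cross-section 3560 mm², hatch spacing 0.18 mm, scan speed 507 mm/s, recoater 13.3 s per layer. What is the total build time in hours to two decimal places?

Number of layers: 64 / 0.12 → 534 (rounded up).
Hatch length per layer = 3560 / 0.18 = 19777.8 mm.
Beam time per layer = 19777.8 / 507 = 39.0095 s.
Time per layer = 39.0095 + 13.3 = 52.3095 s.
534 layers × 52.3095 s/layer = 27933.273 s, i.e. 7.76 hours.

7.76 hours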